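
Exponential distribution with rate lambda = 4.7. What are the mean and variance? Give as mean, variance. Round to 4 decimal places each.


mean = 1/lam, var = 1/lam^2
mean = 1 / 4.7 = 10/47 ≈ 0.212766
lam^2 = 4.7^2 = 22.09
var = 1 / 22.09 = 100/2209 ≈ 0.045269

0.2128, 0.0453


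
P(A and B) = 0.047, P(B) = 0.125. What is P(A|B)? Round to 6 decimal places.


P(A|B) = P(A and B) / P(B) = 0.047 / 0.125 = 0.376

0.376000


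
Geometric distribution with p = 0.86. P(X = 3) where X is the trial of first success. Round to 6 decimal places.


P = (1-p)^(k-1) * p
(1-p)^(k-1) = 0.14^2 = 0.0196
P = 0.0196 * 0.86 = 0.016856

0.016856


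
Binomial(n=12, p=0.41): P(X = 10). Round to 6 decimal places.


P = C(n,k) * p^k * (1-p)^(n-k)
C(12,10) = 66
p^k = 0.41^10 ≈ 0.0001342266
(1-p)^(n-k) = 0.59^2 = 0.3481
P = 66 * 0.0001342266 * 0.3481 ≈ 0.003084

0.003084


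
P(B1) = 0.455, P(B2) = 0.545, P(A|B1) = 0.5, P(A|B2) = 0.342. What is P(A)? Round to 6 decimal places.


P(A) = P(A|B1)*P(B1) + P(A|B2)*P(B2)
P(A|B1)*P(B1) = 0.5 * 0.455 = 0.2275
P(A|B2)*P(B2) = 0.342 * 0.545 = 0.18639
P(A) = 0.2275 + 0.18639 = 0.41389

0.413890


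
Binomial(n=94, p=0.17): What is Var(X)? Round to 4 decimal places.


Var = n*p*(1-p) = 94 * 0.17 * 0.83 = 13.2634

13.2634


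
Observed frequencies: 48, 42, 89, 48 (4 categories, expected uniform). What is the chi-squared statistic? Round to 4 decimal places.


chi2 = sum((O-E)^2/E), E = total/4
total = 227, E = 227/4 = 56.75
(48 - 56.75)^2 / 56.75 = 76.5625 / 56.75 = 1225/908 ≈ 1.349119
(42 - 56.75)^2 / 56.75 = 217.5625 / 56.75 = 3481/908 ≈ 3.833700
(89 - 56.75)^2 / 56.75 = 1040.0625 / 56.75 = 16641/908 ≈ 18.327093
(48 - 56.75)^2 / 56.75 = 76.5625 / 56.75 = 1225/908 ≈ 1.349119
chi2 = 5643/227 ≈ 24.859031

24.8590


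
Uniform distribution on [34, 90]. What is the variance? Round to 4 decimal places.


Var = (b-a)^2 / 12
(b-a)^2 = (90 - 34)^2 = 3136
Var = 3136/12 ≈ 261.333333

261.3333


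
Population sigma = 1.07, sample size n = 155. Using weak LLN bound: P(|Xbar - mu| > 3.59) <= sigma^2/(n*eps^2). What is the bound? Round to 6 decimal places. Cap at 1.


bound = min(1, sigma^2/(n*eps^2))
sigma^2 = 1.07^2 = 1.1449
n*eps^2 = 155 * 3.59^2 = 155 * 12.8881 = 1997.6555
sigma^2/(n*eps^2) = 1.1449 / 1997.6555 ≈ 0.00057312

0.000573


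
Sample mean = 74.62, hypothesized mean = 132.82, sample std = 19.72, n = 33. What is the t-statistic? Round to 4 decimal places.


t = (xbar - mu0) / (s/sqrt(n))
xbar - mu0 = 74.62 - 132.82 = -58.2
sqrt(33) ≈ 5.74456265
s/sqrt(n) = 19.72 / 5.74456265 ≈ 3.43281138
t = -58.2 / 3.43281138 ≈ -16.954034

-16.9540


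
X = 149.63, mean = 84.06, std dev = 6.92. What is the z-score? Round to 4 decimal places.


z = (X - mu) / sigma
X - mu = 149.63 - 84.06 = 65.57
z = 65.57 / 6.92 = 6557/692 ≈ 9.475434

9.4754


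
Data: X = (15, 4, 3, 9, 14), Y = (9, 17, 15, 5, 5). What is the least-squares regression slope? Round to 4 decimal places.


b = sum((xi-xbar)(yi-ybar)) / sum((xi-xbar)^2)
n = 5, xbar = 45/5 = 9, ybar = 51/5 = 10.2
Sxy = sum((xi-xbar)(yi-ybar)) = -96
Sxx = sum((xi-xbar)^2) = 122
b = Sxy / Sxx = -48/61 ≈ -0.786885

-0.7869


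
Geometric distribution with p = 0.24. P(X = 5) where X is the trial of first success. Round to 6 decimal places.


P = (1-p)^(k-1) * p
(1-p)^(k-1) = 0.76^4 ≈ 0.3336218
P = 0.3336218 * 0.24 ≈ 0.08006922

0.080069


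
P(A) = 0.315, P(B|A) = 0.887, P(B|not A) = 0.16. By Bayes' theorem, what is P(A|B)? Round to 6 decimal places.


P(A|B) = P(B|A)*P(A) / P(B), P(B) = P(B|A)*P(A) + P(B|not A)*P(not A)
P(B|A)*P(A) = 0.887 * 0.315 = 0.279405
P(B|not A)*P(not A) = 0.16 * 0.685 = 0.1096
P(B) = 0.279405 + 0.1096 = 0.389005
P(A|B) = 0.279405 / 0.389005 ≈ 0.71825555

0.718256


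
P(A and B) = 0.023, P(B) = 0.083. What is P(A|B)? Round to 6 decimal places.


P(A|B) = P(A and B) / P(B) = 0.023 / 0.083 = 23/83 ≈ 0.27710843

0.277108


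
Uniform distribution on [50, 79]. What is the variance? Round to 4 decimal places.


Var = (b-a)^2 / 12
(b-a)^2 = (79 - 50)^2 = 841
Var = 841/12 ≈ 70.083333

70.0833


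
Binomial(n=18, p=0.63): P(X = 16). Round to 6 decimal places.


P = C(n,k) * p^k * (1-p)^(n-k)
C(18,16) = 153
p^k = 0.63^16 ≈ 0.0006158129
(1-p)^(n-k) = 0.37^2 = 0.1369
P = 153 * 0.0006158129 * 0.1369 ≈ 0.012899

0.012899


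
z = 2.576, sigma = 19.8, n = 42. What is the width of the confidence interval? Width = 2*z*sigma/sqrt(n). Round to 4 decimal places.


width = 2*z*sigma/sqrt(n)
2*z*sigma = 2 * 2.576 * 19.8 = 102.0096
sqrt(42) ≈ 6.480741
width = 102.0096 / 6.480741 ≈ 15.740423

15.7404


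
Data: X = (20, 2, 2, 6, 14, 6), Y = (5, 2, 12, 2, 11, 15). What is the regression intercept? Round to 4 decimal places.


a = ybar - b*xbar, where b = sum((xi-xbar)(yi-ybar)) / sum((xi-xbar)^2)
n = 6, xbar = 50/6 = 25/3 ≈ 8.333333, ybar = 47/6 ≈ 7.833333
Sxy = sum((xi-xbar)(yi-ybar)) = -23/3 ≈ -7.666667
Sxx = sum((xi-xbar)^2) = 778/3 ≈ 259.333333
b = Sxy / Sxx = -23/778 ≈ -0.029563
a = 7.833333 - (-0.029563) * 8.333333 = 3143/389 ≈ 8.079692

8.0797


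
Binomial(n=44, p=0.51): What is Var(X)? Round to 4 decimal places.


Var = n*p*(1-p) = 44 * 0.51 * 0.49 = 10.9956

10.9956


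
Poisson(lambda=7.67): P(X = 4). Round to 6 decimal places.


P = e^(-lam) * lam^k / k!
e^(-7.67) ≈ 0.0004666178
lam^k = 7.67^4 ≈ 3460.839475
k! = 4! = 24
P = 0.0004666178 * 3460.839475 / 24 ≈ 0.067287

0.067287


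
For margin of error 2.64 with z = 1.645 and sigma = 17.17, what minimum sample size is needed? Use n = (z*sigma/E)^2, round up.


z*sigma/E = 1.645 * 17.17 / 2.64 ≈ 10.698731
(z*sigma/E)^2 ≈ 114.462846
round up: n = 115

115


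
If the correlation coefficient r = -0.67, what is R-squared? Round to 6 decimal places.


R^2 = r^2 = (-0.67)^2 = 0.4489

0.448900


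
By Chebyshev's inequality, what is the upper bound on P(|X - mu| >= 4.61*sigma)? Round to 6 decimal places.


P <= 1/k^2
k^2 = 4.61^2 = 21.2521
1/k^2 = 1 / 21.2521 ≈ 0.04705417

0.047054


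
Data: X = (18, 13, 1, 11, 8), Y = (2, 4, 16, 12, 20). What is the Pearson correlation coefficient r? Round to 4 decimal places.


r = sum((xi-xbar)(yi-ybar)) / sqrt(sum((xi-xbar)^2) * sum((yi-ybar)^2))
n = 5, xbar = 51/5 = 10.2, ybar = 54/5 = 10.8
Sxy = sum((xi-xbar)(yi-ybar)) = -154.8
Sxx = sum((xi-xbar)^2) = 158.8
Syy = sum((yi-ybar)^2) = 236.8
sqrt(Sxx*Syy) ≈ 193.917096
r = Sxy / sqrt(Sxx*Syy) = -154.8 / 193.917096 ≈ -0.798279

-0.7983


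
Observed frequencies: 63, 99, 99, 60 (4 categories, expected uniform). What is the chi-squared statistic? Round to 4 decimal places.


chi2 = sum((O-E)^2/E), E = total/4
total = 321, E = 321/4 = 80.25
(63 - 80.25)^2 / 80.25 = 297.5625 / 80.25 = 1587/428 ≈ 3.707944
(99 - 80.25)^2 / 80.25 = 351.5625 / 80.25 = 1875/428 ≈ 4.380841
(99 - 80.25)^2 / 80.25 = 351.5625 / 80.25 = 1875/428 ≈ 4.380841
(60 - 80.25)^2 / 80.25 = 410.0625 / 80.25 = 2187/428 ≈ 5.109813
chi2 = 1881/107 ≈ 17.579439

17.5794


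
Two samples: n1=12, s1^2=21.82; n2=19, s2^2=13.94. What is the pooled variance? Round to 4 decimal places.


sp^2 = ((n1-1)*s1^2 + (n2-1)*s2^2)/(n1+n2-2)
(n1-1)*s1^2 = 11 * 21.82 = 240.02
(n2-1)*s2^2 = 18 * 13.94 = 250.92
numerator = 240.02 + 250.92 = 490.94
n1+n2-2 = 29
sp^2 = 490.94 / 29 = 24547/1450 ≈ 16.928966

16.9290


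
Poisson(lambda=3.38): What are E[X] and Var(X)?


E[X] = Var(X) = lambda = 3.38

3.38, 3.38


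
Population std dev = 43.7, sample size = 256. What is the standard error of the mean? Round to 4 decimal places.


SE = sigma / sqrt(n)
sqrt(256) = 16
SE = 43.7 / 16 = 2.73125

2.7313


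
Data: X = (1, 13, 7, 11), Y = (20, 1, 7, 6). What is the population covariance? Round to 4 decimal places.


Cov = (1/n)*sum((xi-xbar)(yi-ybar))
n = 4, xbar = 32/4 = 8, ybar = 34/4 = 8.5
sum((xi-xbar)(yi-ybar)) = -124
Cov = -124 / 4 = -31

-31.0000


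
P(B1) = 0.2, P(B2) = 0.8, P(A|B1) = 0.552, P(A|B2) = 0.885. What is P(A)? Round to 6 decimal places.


P(A) = P(A|B1)*P(B1) + P(A|B2)*P(B2)
P(A|B1)*P(B1) = 0.552 * 0.2 = 0.1104
P(A|B2)*P(B2) = 0.885 * 0.8 = 0.708
P(A) = 0.1104 + 0.708 = 0.8184

0.818400


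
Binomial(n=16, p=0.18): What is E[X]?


E[X] = n*p = 16 * 0.18 = 2.88

2.88


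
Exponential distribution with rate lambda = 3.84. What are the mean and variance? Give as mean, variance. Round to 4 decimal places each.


mean = 1/lam, var = 1/lam^2
mean = 1 / 3.84 = 25/96 ≈ 0.260417
lam^2 = 3.84^2 = 14.7456
var = 1 / 14.7456 = 625/9216 ≈ 0.067817

0.2604, 0.0678


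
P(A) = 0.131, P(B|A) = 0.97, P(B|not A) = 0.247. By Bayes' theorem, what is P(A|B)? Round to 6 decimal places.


P(A|B) = P(B|A)*P(A) / P(B), P(B) = P(B|A)*P(A) + P(B|not A)*P(not A)
P(B|A)*P(A) = 0.97 * 0.131 = 0.12707
P(B|not A)*P(not A) = 0.247 * 0.869 = 0.214643
P(B) = 0.12707 + 0.214643 = 0.341713
P(A|B) = 0.12707 / 0.341713 ≈ 0.37186177

0.371862


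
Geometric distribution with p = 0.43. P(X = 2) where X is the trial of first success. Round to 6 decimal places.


P = (1-p)^(k-1) * p
(1-p)^(k-1) = 0.57^1 = 0.57
P = 0.57 * 0.43 = 0.2451

0.245100


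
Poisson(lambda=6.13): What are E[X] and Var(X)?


E[X] = Var(X) = lambda = 6.13

6.13, 6.13


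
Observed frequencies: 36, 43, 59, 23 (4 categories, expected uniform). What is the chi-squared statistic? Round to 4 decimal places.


chi2 = sum((O-E)^2/E), E = total/4
total = 161, E = 161/4 = 40.25
(36 - 40.25)^2 / 40.25 = 18.0625 / 40.25 = 289/644 ≈ 0.448758
(43 - 40.25)^2 / 40.25 = 7.5625 / 40.25 = 121/644 ≈ 0.187888
(59 - 40.25)^2 / 40.25 = 351.5625 / 40.25 = 5625/644 ≈ 8.734472
(23 - 40.25)^2 / 40.25 = 297.5625 / 40.25 = 207/28 ≈ 7.392857
chi2 = 2699/161 ≈ 16.763975

16.7640


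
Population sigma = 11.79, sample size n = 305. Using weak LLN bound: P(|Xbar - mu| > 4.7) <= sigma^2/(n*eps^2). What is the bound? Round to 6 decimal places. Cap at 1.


bound = min(1, sigma^2/(n*eps^2))
sigma^2 = 11.79^2 = 139.0041
n*eps^2 = 305 * 4.7^2 = 305 * 22.09 = 6737.45
sigma^2/(n*eps^2) = 139.0041 / 6737.45 ≈ 0.02063156

0.020632


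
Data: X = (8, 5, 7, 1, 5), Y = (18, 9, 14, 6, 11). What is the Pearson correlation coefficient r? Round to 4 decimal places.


r = sum((xi-xbar)(yi-ybar)) / sqrt(sum((xi-xbar)^2) * sum((yi-ybar)^2))
n = 5, xbar = 26/5 = 5.2, ybar = 58/5 = 11.6
Sxy = sum((xi-xbar)(yi-ybar)) = 46.4
Sxx = sum((xi-xbar)^2) = 28.8
Syy = sum((yi-ybar)^2) = 85.2
sqrt(Sxx*Syy) ≈ 49.535442
r = Sxy / sqrt(Sxx*Syy) = 46.4 / 49.535442 ≈ 0.936703

0.9367


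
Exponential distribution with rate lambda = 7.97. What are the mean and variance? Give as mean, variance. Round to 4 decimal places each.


mean = 1/lam, var = 1/lam^2
mean = 1 / 7.97 = 100/797 ≈ 0.125471
lam^2 = 7.97^2 = 63.5209
var = 1 / 63.5209 ≈ 0.015743

0.1255, 0.0157


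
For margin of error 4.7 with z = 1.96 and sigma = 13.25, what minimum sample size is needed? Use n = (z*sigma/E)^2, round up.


z*sigma/E = 1.96 * 13.25 / 4.7 = 2597/470 ≈ 5.525532
(z*sigma/E)^2 ≈ 30.531503
round up: n = 31

31


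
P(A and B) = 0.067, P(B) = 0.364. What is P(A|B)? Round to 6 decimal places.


P(A|B) = P(A and B) / P(B) = 0.067 / 0.364 = 67/364 ≈ 0.18406593

0.184066


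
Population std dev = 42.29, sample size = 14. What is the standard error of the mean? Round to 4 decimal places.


SE = sigma / sqrt(n)
sqrt(14) ≈ 3.741657
SE = 42.29 / 3.741657 ≈ 11.302478

11.3025


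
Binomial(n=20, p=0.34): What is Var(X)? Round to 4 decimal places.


Var = n*p*(1-p) = 20 * 0.34 * 0.66 = 4.488

4.4880


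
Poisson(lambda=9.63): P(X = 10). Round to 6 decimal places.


P = e^(-lam) * lam^k / k!
e^(-9.63) ≈ 0.00006572705
lam^k = 9.63^10 ≈ 6859032667.003234
k! = 10! = 3628800
P = 0.00006572705 * 6859032667.003234 / 3628800 ≈ 0.124235

0.124235


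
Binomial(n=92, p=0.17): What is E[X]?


E[X] = n*p = 92 * 0.17 = 15.64

15.64


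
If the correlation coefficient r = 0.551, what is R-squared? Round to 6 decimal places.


R^2 = r^2 = (0.551)^2 = 0.303601

0.303601


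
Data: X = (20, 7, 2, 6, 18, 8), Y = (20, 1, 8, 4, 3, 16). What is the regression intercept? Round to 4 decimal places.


a = ybar - b*xbar, where b = sum((xi-xbar)(yi-ybar)) / sum((xi-xbar)^2)
n = 6, xbar = 61/6 ≈ 10.166667, ybar = 52/6 = 26/3 ≈ 8.666667
Sxy = sum((xi-xbar)(yi-ybar)) = 301/3 ≈ 100.333333
Sxx = sum((xi-xbar)^2) = 1541/6 ≈ 256.833333
b = Sxy / Sxx = 602/1541 ≈ 0.390655
a = 8.666667 - 0.390655 * 10.166667 = 7235/1541 ≈ 4.695003

4.6950


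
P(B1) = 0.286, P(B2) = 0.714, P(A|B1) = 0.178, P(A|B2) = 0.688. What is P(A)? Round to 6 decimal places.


P(A) = P(A|B1)*P(B1) + P(A|B2)*P(B2)
P(A|B1)*P(B1) = 0.178 * 0.286 = 0.050908
P(A|B2)*P(B2) = 0.688 * 0.714 = 0.491232
P(A) = 0.050908 + 0.491232 = 0.54214

0.542140


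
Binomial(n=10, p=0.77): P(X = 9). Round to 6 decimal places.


P = C(n,k) * p^k * (1-p)^(n-k)
C(10,9) = 10
p^k = 0.77^9 ≈ 0.09515169
(1-p)^(n-k) = 0.23^1 = 0.23
P = 10 * 0.09515169 * 0.23 ≈ 0.218849

0.218849


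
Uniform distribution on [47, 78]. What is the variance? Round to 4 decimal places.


Var = (b-a)^2 / 12
(b-a)^2 = (78 - 47)^2 = 961
Var = 961/12 ≈ 80.083333

80.0833


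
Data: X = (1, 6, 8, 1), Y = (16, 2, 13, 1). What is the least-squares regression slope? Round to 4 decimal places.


b = sum((xi-xbar)(yi-ybar)) / sum((xi-xbar)^2)
n = 4, xbar = 16/4 = 4, ybar = 32/4 = 8
Sxy = sum((xi-xbar)(yi-ybar)) = 5
Sxx = sum((xi-xbar)^2) = 38
b = Sxy / Sxx = 5/38 ≈ 0.131579

0.1316


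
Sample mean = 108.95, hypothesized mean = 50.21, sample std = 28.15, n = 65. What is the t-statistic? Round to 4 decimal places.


t = (xbar - mu0) / (s/sqrt(n))
xbar - mu0 = 108.95 - 50.21 = 58.74
sqrt(65) ≈ 8.06225775
s/sqrt(n) = 28.15 / 8.06225775 ≈ 3.49157778
t = 58.74 / 3.49157778 ≈ 16.823340

16.8233


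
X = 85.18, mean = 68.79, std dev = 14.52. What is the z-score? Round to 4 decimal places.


z = (X - mu) / sigma
X - mu = 85.18 - 68.79 = 16.39
z = 16.39 / 14.52 = 149/132 ≈ 1.128788

1.1288


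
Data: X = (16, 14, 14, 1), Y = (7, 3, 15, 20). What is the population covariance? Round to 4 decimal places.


Cov = (1/n)*sum((xi-xbar)(yi-ybar))
n = 4, xbar = 45/4 = 11.25, ybar = 45/4 = 11.25
sum((xi-xbar)(yi-ybar)) = -122.25
Cov = -122.25 / 4 = -30.5625

-30.5625


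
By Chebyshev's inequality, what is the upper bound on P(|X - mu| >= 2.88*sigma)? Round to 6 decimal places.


P <= 1/k^2
k^2 = 2.88^2 = 8.2944
1/k^2 = 1 / 8.2944 = 625/5184 ≈ 0.12056327

0.120563


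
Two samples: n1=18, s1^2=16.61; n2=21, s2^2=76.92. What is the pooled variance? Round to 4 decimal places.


sp^2 = ((n1-1)*s1^2 + (n2-1)*s2^2)/(n1+n2-2)
(n1-1)*s1^2 = 17 * 16.61 = 282.37
(n2-1)*s2^2 = 20 * 76.92 = 1538.4
numerator = 282.37 + 1538.4 = 1820.77
n1+n2-2 = 37
sp^2 = 1820.77 / 37 = 49.21

49.2100


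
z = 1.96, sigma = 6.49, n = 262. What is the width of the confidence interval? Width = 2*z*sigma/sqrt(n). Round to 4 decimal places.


width = 2*z*sigma/sqrt(n)
2*z*sigma = 2 * 1.96 * 6.49 = 25.4408
sqrt(262) ≈ 16.186414
width = 25.4408 / 16.186414 ≈ 1.571738

1.5717


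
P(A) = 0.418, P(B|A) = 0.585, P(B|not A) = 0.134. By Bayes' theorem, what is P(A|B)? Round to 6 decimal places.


P(A|B) = P(B|A)*P(A) / P(B), P(B) = P(B|A)*P(A) + P(B|not A)*P(not A)
P(B|A)*P(A) = 0.585 * 0.418 = 0.24453
P(B|not A)*P(not A) = 0.134 * 0.582 = 0.077988
P(B) = 0.24453 + 0.077988 = 0.322518
P(A|B) = 0.24453 / 0.322518 ≈ 0.75819024

0.758190


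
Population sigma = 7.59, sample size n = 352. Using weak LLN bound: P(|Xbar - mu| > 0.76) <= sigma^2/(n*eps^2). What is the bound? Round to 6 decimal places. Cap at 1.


bound = min(1, sigma^2/(n*eps^2))
sigma^2 = 7.59^2 = 57.6081
n*eps^2 = 352 * 0.76^2 = 352 * 0.5776 = 203.3152
sigma^2/(n*eps^2) = 57.6081 / 203.3152 ≈ 0.28334379

0.283344


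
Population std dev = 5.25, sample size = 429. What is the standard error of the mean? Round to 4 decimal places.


SE = sigma / sqrt(n)
sqrt(429) ≈ 20.712315
SE = 5.25 / 20.712315 ≈ 0.253472

0.2535


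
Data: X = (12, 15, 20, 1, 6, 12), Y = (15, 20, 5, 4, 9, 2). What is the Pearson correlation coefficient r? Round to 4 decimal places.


r = sum((xi-xbar)(yi-ybar)) / sqrt(sum((xi-xbar)^2) * sum((yi-ybar)^2))
n = 6, xbar = 66/6 = 11, ybar = 55/6 ≈ 9.166667
Sxy = sum((xi-xbar)(yi-ybar)) = 57
Sxx = sum((xi-xbar)^2) = 224
Syy = sum((yi-ybar)^2) = 1481/6 ≈ 246.833333
sqrt(Sxx*Syy) ≈ 235.139675
r = Sxy / sqrt(Sxx*Syy) = 57 / 235.139675 ≈ 0.242409

0.2424


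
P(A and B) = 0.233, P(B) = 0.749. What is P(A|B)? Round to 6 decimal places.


P(A|B) = P(A and B) / P(B) = 0.233 / 0.749 = 233/749 ≈ 0.31108144

0.311081


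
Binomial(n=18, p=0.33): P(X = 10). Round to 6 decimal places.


P = C(n,k) * p^k * (1-p)^(n-k)
C(18,10) = 43758
p^k = 0.33^10 ≈ 0.00001531579
(1-p)^(n-k) = 0.67^8 ≈ 0.04060677
P = 43758 * 0.00001531579 * 0.04060677 ≈ 0.027214

0.027214


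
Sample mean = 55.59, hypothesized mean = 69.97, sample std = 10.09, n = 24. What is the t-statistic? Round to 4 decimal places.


t = (xbar - mu0) / (s/sqrt(n))
xbar - mu0 = 55.59 - 69.97 = -14.38
sqrt(24) ≈ 4.89897949
s/sqrt(n) = 10.09 / 4.89897949 ≈ 2.05961263
t = -14.38 / 2.05961263 ≈ -6.981895

-6.9819


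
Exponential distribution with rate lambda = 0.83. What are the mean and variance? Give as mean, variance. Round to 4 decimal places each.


mean = 1/lam, var = 1/lam^2
mean = 1 / 0.83 = 100/83 ≈ 1.204819
lam^2 = 0.83^2 = 0.6889
var = 1 / 0.6889 = 10000/6889 ≈ 1.451589

1.2048, 1.4516


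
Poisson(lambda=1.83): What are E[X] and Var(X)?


E[X] = Var(X) = lambda = 1.83

1.83, 1.83


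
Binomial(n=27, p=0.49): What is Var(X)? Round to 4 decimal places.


Var = n*p*(1-p) = 27 * 0.49 * 0.51 = 6.7473

6.7473


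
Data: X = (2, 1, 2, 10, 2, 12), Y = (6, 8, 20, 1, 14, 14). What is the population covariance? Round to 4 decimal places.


Cov = (1/n)*sum((xi-xbar)(yi-ybar))
n = 6, xbar = 29/6 ≈ 4.833333, ybar = 63/6 = 10.5
sum((xi-xbar)(yi-ybar)) = -38.5
Cov = -38.5 / 6 = -77/12 ≈ -6.416667

-6.4167


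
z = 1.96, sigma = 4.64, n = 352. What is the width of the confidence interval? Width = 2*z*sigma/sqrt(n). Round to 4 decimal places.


width = 2*z*sigma/sqrt(n)
2*z*sigma = 2 * 1.96 * 4.64 = 18.1888
sqrt(352) ≈ 18.761663
width = 18.1888 / 18.761663 ≈ 0.969466

0.9695


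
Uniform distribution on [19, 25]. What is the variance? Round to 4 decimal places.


Var = (b-a)^2 / 12
(b-a)^2 = (25 - 19)^2 = 36
Var = 36/12 = 3

3.0000


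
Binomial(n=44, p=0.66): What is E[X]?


E[X] = n*p = 44 * 0.66 = 29.04

29.04


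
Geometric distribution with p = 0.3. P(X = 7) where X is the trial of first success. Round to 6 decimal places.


P = (1-p)^(k-1) * p
(1-p)^(k-1) = 0.7^6 = 0.117649
P = 0.117649 * 0.3 = 0.0352947

0.035295


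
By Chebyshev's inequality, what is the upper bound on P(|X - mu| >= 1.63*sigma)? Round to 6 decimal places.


P <= 1/k^2
k^2 = 1.63^2 = 2.6569
1/k^2 = 1 / 2.6569 ≈ 0.37637849

0.376378


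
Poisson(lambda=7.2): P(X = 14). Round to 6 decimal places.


P = e^(-lam) * lam^k / k!
e^(-7.2) ≈ 0.0007465858
lam^k = 7.2^14 ≈ 1006131972417.915371
k! = 14! = 87178291200
P = 0.0007465858 * 1006131972417.915371 / 87178291200 ≈ 0.008616

0.008616


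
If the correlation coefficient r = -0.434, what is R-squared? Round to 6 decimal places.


R^2 = r^2 = (-0.434)^2 = 0.188356

0.188356


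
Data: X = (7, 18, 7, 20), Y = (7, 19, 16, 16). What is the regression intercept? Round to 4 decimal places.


a = ybar - b*xbar, where b = sum((xi-xbar)(yi-ybar)) / sum((xi-xbar)^2)
n = 4, xbar = 52/4 = 13, ybar = 58/4 = 14.5
Sxy = sum((xi-xbar)(yi-ybar)) = 69
Sxx = sum((xi-xbar)^2) = 146
b = Sxy / Sxx = 69/146 ≈ 0.472603
a = 14.5 - 0.472603 * 13 = 610/73 ≈ 8.356164

8.3562


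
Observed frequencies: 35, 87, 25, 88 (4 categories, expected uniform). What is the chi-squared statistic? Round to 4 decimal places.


chi2 = sum((O-E)^2/E), E = total/4
total = 235, E = 235/4 = 58.75
(35 - 58.75)^2 / 58.75 = 564.0625 / 58.75 = 1805/188 ≈ 9.601064
(87 - 58.75)^2 / 58.75 = 798.0625 / 58.75 = 12769/940 ≈ 13.584043
(25 - 58.75)^2 / 58.75 = 1139.0625 / 58.75 = 3645/188 ≈ 19.388298
(88 - 58.75)^2 / 58.75 = 855.5625 / 58.75 = 13689/940 ≈ 14.562766
chi2 = 13427/235 ≈ 57.136170

57.1362


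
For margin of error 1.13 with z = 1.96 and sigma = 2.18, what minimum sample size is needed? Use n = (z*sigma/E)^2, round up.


z*sigma/E = 1.96 * 2.18 / 1.13 = 10682/2825 ≈ 3.781239
(z*sigma/E)^2 ≈ 14.297768
round up: n = 15

15


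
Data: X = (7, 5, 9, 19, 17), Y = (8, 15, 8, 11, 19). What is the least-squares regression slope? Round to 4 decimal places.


b = sum((xi-xbar)(yi-ybar)) / sum((xi-xbar)^2)
n = 5, xbar = 57/5 = 11.4, ybar = 61/5 = 12.2
Sxy = sum((xi-xbar)(yi-ybar)) = 39.6
Sxx = sum((xi-xbar)^2) = 155.2
b = Sxy / Sxx = 99/388 ≈ 0.255155

0.2552


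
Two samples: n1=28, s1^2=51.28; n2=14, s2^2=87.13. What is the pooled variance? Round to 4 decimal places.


sp^2 = ((n1-1)*s1^2 + (n2-1)*s2^2)/(n1+n2-2)
(n1-1)*s1^2 = 27 * 51.28 = 1384.56
(n2-1)*s2^2 = 13 * 87.13 = 1132.69
numerator = 1384.56 + 1132.69 = 2517.25
n1+n2-2 = 40
sp^2 = 2517.25 / 40 = 62.93125

62.9313


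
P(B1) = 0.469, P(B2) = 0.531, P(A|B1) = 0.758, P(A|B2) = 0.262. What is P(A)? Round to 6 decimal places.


P(A) = P(A|B1)*P(B1) + P(A|B2)*P(B2)
P(A|B1)*P(B1) = 0.758 * 0.469 = 0.355502
P(A|B2)*P(B2) = 0.262 * 0.531 = 0.139122
P(A) = 0.355502 + 0.139122 = 0.494624

0.494624


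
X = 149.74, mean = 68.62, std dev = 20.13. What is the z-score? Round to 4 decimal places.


z = (X - mu) / sigma
X - mu = 149.74 - 68.62 = 81.12
z = 81.12 / 20.13 = 2704/671 ≈ 4.029806

4.0298


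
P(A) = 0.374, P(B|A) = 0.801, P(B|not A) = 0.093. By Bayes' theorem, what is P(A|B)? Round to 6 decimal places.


P(A|B) = P(B|A)*P(A) / P(B), P(B) = P(B|A)*P(A) + P(B|not A)*P(not A)
P(B|A)*P(A) = 0.801 * 0.374 = 0.299574
P(B|not A)*P(not A) = 0.093 * 0.626 = 0.058218
P(B) = 0.299574 + 0.058218 = 0.357792
P(A|B) = 0.299574 / 0.357792 ≈ 0.83728535

0.837285


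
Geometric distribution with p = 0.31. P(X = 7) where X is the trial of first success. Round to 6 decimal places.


P = (1-p)^(k-1) * p
(1-p)^(k-1) = 0.69^6 ≈ 0.1079182
P = 0.1079182 * 0.31 ≈ 0.03345463

0.033455


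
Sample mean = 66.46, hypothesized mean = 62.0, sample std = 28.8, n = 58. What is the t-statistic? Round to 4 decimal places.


t = (xbar - mu0) / (s/sqrt(n))
xbar - mu0 = 66.46 - 62.0 = 4.46
sqrt(58) ≈ 7.61577311
s/sqrt(n) = 28.8 / 7.61577311 ≈ 3.78162527
t = 4.46 / 3.78162527 ≈ 1.179387

1.1794


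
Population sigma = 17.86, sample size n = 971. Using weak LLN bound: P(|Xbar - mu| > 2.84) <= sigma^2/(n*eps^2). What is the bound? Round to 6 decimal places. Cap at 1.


bound = min(1, sigma^2/(n*eps^2))
sigma^2 = 17.86^2 = 318.9796
n*eps^2 = 971 * 2.84^2 = 971 * 8.0656 = 7831.6976
sigma^2/(n*eps^2) = 318.9796 / 7831.6976 ≈ 0.04072930

0.040729


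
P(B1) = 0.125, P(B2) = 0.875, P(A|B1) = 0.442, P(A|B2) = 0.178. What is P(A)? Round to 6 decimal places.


P(A) = P(A|B1)*P(B1) + P(A|B2)*P(B2)
P(A|B1)*P(B1) = 0.442 * 0.125 = 0.05525
P(A|B2)*P(B2) = 0.178 * 0.875 = 0.15575
P(A) = 0.05525 + 0.15575 = 0.211

0.211000


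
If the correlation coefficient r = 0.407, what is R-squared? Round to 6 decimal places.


R^2 = r^2 = (0.407)^2 = 0.165649

0.165649


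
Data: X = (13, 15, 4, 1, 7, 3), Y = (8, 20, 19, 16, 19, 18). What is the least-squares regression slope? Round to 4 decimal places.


b = sum((xi-xbar)(yi-ybar)) / sum((xi-xbar)^2)
n = 6, xbar = 43/6 ≈ 7.166667, ybar = 100/6 = 50/3 ≈ 16.666667
Sxy = sum((xi-xbar)(yi-ybar)) = -101/3 ≈ -33.666667
Sxx = sum((xi-xbar)^2) = 965/6 ≈ 160.833333
b = Sxy / Sxx = -202/965 ≈ -0.209326

-0.2093


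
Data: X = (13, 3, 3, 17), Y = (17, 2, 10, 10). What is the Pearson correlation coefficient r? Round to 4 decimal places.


r = sum((xi-xbar)(yi-ybar)) / sqrt(sum((xi-xbar)^2) * sum((yi-ybar)^2))
n = 4, xbar = 36/4 = 9, ybar = 39/4 = 9.75
Sxy = sum((xi-xbar)(yi-ybar)) = 76
Sxx = sum((xi-xbar)^2) = 152
Syy = sum((yi-ybar)^2) = 112.75
sqrt(Sxx*Syy) ≈ 130.912184
r = Sxy / sqrt(Sxx*Syy) = 76 / 130.912184 ≈ 0.580542

0.5805


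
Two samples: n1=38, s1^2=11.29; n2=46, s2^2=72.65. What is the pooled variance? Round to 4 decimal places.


sp^2 = ((n1-1)*s1^2 + (n2-1)*s2^2)/(n1+n2-2)
(n1-1)*s1^2 = 37 * 11.29 = 417.73
(n2-1)*s2^2 = 45 * 72.65 = 3269.25
numerator = 417.73 + 3269.25 = 3686.98
n1+n2-2 = 82
sp^2 = 3686.98 / 82 = 184349/4100 ≈ 44.963171

44.9632


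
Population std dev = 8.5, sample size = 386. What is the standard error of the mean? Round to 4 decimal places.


SE = sigma / sqrt(n)
sqrt(386) ≈ 19.646883
SE = 8.5 / 19.646883 ≈ 0.432639

0.4326


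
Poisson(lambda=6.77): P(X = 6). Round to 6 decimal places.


P = e^(-lam) * lam^k / k!
e^(-6.77) ≈ 0.001147695
lam^k = 6.77^6 ≈ 96279.097827
k! = 6! = 720
P = 0.001147695 * 96279.097827 / 720 ≈ 0.153471

0.153471


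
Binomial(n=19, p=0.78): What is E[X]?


E[X] = n*p = 19 * 0.78 = 14.82

14.82


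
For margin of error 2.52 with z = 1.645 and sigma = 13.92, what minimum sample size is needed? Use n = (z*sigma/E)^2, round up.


z*sigma/E = 1.645 * 13.92 / 2.52 = 1363/150 ≈ 9.086667
(z*sigma/E)^2 ≈ 82.567511
round up: n = 83

83


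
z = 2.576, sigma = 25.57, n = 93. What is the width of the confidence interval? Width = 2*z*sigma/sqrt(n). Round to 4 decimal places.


width = 2*z*sigma/sqrt(n)
2*z*sigma = 2 * 2.576 * 25.57 = 131.73664
sqrt(93) ≈ 9.643651
width = 131.73664 / 9.643651 ≈ 13.660453

13.6605


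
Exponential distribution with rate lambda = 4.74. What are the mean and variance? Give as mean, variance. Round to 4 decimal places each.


mean = 1/lam, var = 1/lam^2
mean = 1 / 4.74 = 50/237 ≈ 0.210970
lam^2 = 4.74^2 = 22.4676
var = 1 / 22.4676 ≈ 0.044509

0.2110, 0.0445


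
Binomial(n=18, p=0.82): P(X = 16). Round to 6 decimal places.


P = C(n,k) * p^k * (1-p)^(n-k)
C(18,16) = 153
p^k = 0.82^16 ≈ 0.04178512
(1-p)^(n-k) = 0.18^2 = 0.0324
P = 153 * 0.04178512 * 0.0324 ≈ 0.207137

0.207137


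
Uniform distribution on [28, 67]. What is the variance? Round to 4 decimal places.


Var = (b-a)^2 / 12
(b-a)^2 = (67 - 28)^2 = 1521
Var = 1521/12 = 126.75

126.7500


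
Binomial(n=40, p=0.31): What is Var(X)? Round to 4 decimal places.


Var = n*p*(1-p) = 40 * 0.31 * 0.69 = 8.556

8.5560


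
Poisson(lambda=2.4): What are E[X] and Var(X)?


E[X] = Var(X) = lambda = 2.4

2.4, 2.4


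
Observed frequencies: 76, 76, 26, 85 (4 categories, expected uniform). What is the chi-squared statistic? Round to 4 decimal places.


chi2 = sum((O-E)^2/E), E = total/4
total = 263, E = 263/4 = 65.75
(76 - 65.75)^2 / 65.75 = 105.0625 / 65.75 = 1681/1052 ≈ 1.597909
(76 - 65.75)^2 / 65.75 = 105.0625 / 65.75 = 1681/1052 ≈ 1.597909
(26 - 65.75)^2 / 65.75 = 1580.0625 / 65.75 = 25281/1052 ≈ 24.031369
(85 - 65.75)^2 / 65.75 = 370.5625 / 65.75 = 5929/1052 ≈ 5.635932
chi2 = 8643/263 ≈ 32.863118

32.8631


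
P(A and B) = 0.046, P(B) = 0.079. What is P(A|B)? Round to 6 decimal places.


P(A|B) = P(A and B) / P(B) = 0.046 / 0.079 = 46/79 ≈ 0.58227848

0.582278


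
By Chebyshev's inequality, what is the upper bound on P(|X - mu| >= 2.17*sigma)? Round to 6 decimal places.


P <= 1/k^2
k^2 = 2.17^2 = 4.7089
1/k^2 = 1 / 4.7089 ≈ 0.21236382

0.212364


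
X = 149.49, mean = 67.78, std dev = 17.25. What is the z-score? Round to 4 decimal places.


z = (X - mu) / sigma
X - mu = 149.49 - 67.78 = 81.71
z = 81.71 / 17.25 = 8171/1725 ≈ 4.736812

4.7368


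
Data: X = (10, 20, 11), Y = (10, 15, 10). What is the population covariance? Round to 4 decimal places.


Cov = (1/n)*sum((xi-xbar)(yi-ybar))
n = 3, xbar = 41/3 ≈ 13.666667, ybar = 35/3 ≈ 11.666667
sum((xi-xbar)(yi-ybar)) = 95/3 ≈ 31.666667
Cov = 31.666667 / 3 = 95/9 ≈ 10.555556

10.5556


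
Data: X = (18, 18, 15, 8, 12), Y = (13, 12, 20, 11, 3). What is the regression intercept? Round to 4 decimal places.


a = ybar - b*xbar, where b = sum((xi-xbar)(yi-ybar)) / sum((xi-xbar)^2)
n = 5, xbar = 71/5 = 14.2, ybar = 59/5 = 11.8
Sxy = sum((xi-xbar)(yi-ybar)) = 36.2
Sxx = sum((xi-xbar)^2) = 72.8
b = Sxy / Sxx = 181/364 ≈ 0.497253
a = 11.8 - 0.497253 * 14.2 = 1725/364 ≈ 4.739011

4.7390


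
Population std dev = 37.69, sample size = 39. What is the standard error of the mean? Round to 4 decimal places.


SE = sigma / sqrt(n)
sqrt(39) ≈ 6.244998
SE = 37.69 / 6.244998 ≈ 6.035230

6.0352


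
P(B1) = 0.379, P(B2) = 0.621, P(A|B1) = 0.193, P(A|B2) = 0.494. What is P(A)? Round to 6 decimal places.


P(A) = P(A|B1)*P(B1) + P(A|B2)*P(B2)
P(A|B1)*P(B1) = 0.193 * 0.379 = 0.073147
P(A|B2)*P(B2) = 0.494 * 0.621 = 0.306774
P(A) = 0.073147 + 0.306774 = 0.379921

0.379921


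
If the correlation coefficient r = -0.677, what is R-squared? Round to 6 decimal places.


R^2 = r^2 = (-0.677)^2 = 0.458329

0.458329


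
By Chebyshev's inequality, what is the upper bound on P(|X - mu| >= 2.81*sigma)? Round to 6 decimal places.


P <= 1/k^2
k^2 = 2.81^2 = 7.8961
1/k^2 = 1 / 7.8961 ≈ 0.12664480

0.126645


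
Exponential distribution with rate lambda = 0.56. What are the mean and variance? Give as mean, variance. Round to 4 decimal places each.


mean = 1/lam, var = 1/lam^2
mean = 1 / 0.56 = 25/14 ≈ 1.785714
lam^2 = 0.56^2 = 0.3136
var = 1 / 0.3136 = 625/196 ≈ 3.188776

1.7857, 3.1888


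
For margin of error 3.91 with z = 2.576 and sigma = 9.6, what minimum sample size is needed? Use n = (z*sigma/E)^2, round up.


z*sigma/E = 2.576 * 9.6 / 3.91 = 2688/425 ≈ 6.324706
(z*sigma/E)^2 ≈ 40.001904
round up: n = 41

41


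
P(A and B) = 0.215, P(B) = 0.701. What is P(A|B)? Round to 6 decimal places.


P(A|B) = P(A and B) / P(B) = 0.215 / 0.701 = 215/701 ≈ 0.30670471

0.306705


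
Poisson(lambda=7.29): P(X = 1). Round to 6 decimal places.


P = e^(-lam) * lam^k / k!
e^(-7.29) ≈ 0.0006823281
lam^k = 7.29^1 = 7.29
k! = 1! = 1
P = 0.0006823281 * 7.29 / 1 ≈ 0.004974

0.004974


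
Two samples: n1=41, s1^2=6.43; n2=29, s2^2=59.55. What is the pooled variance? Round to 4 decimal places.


sp^2 = ((n1-1)*s1^2 + (n2-1)*s2^2)/(n1+n2-2)
(n1-1)*s1^2 = 40 * 6.43 = 257.2
(n2-1)*s2^2 = 28 * 59.55 = 1667.4
numerator = 257.2 + 1667.4 = 1924.6
n1+n2-2 = 68
sp^2 = 1924.6 / 68 = 9623/340 ≈ 28.302941

28.3029


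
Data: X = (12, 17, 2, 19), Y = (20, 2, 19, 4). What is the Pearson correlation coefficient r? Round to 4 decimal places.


r = sum((xi-xbar)(yi-ybar)) / sqrt(sum((xi-xbar)^2) * sum((yi-ybar)^2))
n = 4, xbar = 50/4 = 12.5, ybar = 45/4 = 11.25
Sxy = sum((xi-xbar)(yi-ybar)) = -174.5
Sxx = sum((xi-xbar)^2) = 173
Syy = sum((yi-ybar)^2) = 274.75
sqrt(Sxx*Syy) ≈ 218.017775
r = Sxy / sqrt(Sxx*Syy) = -174.5 / 218.017775 ≈ -0.800393

-0.8004


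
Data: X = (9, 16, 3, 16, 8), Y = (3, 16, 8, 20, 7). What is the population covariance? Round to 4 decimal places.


Cov = (1/n)*sum((xi-xbar)(yi-ybar))
n = 5, xbar = 52/5 = 10.4, ybar = 54/5 = 10.8
sum((xi-xbar)(yi-ybar)) = 121.4
Cov = 121.4 / 5 = 24.28

24.2800


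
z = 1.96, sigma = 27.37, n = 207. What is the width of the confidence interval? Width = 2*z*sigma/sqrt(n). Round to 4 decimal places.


width = 2*z*sigma/sqrt(n)
2*z*sigma = 2 * 1.96 * 27.37 = 107.2904
sqrt(207) ≈ 14.387495
width = 107.2904 / 14.387495 ≈ 7.457198

7.4572


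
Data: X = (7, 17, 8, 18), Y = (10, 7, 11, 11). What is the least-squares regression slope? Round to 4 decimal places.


b = sum((xi-xbar)(yi-ybar)) / sum((xi-xbar)^2)
n = 4, xbar = 50/4 = 12.5, ybar = 39/4 = 9.75
Sxy = sum((xi-xbar)(yi-ybar)) = -12.5
Sxx = sum((xi-xbar)^2) = 101
b = Sxy / Sxx = -25/202 ≈ -0.123762

-0.1238


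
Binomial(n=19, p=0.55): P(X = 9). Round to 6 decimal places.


P = C(n,k) * p^k * (1-p)^(n-k)
C(19,9) = 92378
p^k = 0.55^9 ≈ 0.004605367
(1-p)^(n-k) = 0.45^10 ≈ 0.0003405063
P = 92378 * 0.004605367 * 0.0003405063 ≈ 0.144863

0.144863


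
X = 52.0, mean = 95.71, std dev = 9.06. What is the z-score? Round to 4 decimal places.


z = (X - mu) / sigma
X - mu = 52.0 - 95.71 = -43.71
z = -43.71 / 9.06 = -1457/302 ≈ -4.824503

-4.8245


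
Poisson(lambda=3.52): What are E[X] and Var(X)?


E[X] = Var(X) = lambda = 3.52

3.52, 3.52


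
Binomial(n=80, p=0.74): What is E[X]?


E[X] = n*p = 80 * 0.74 = 59.2

59.2


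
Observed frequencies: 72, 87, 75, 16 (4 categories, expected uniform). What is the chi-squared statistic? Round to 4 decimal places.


chi2 = sum((O-E)^2/E), E = total/4
total = 250, E = 250/4 = 62.5
(72 - 62.5)^2 / 62.5 = 90.25 / 62.5 = 1.444
(87 - 62.5)^2 / 62.5 = 600.25 / 62.5 = 9.604
(75 - 62.5)^2 / 62.5 = 156.25 / 62.5 = 2.5
(16 - 62.5)^2 / 62.5 = 2162.25 / 62.5 = 34.596
chi2 = 48.144

48.1440


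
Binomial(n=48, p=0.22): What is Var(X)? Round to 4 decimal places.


Var = n*p*(1-p) = 48 * 0.22 * 0.78 = 8.2368

8.2368


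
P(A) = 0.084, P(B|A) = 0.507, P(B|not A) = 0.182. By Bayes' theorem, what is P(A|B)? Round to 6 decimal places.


P(A|B) = P(B|A)*P(A) / P(B), P(B) = P(B|A)*P(A) + P(B|not A)*P(not A)
P(B|A)*P(A) = 0.507 * 0.084 = 0.042588
P(B|not A)*P(not A) = 0.182 * 0.916 = 0.166712
P(B) = 0.042588 + 0.166712 = 0.2093
P(A|B) = 0.042588 / 0.2093 = 117/575 ≈ 0.20347826

0.203478


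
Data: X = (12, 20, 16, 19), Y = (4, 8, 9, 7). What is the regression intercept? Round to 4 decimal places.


a = ybar - b*xbar, where b = sum((xi-xbar)(yi-ybar)) / sum((xi-xbar)^2)
n = 4, xbar = 67/4 = 16.75, ybar = 28/4 = 7
Sxy = sum((xi-xbar)(yi-ybar)) = 16
Sxx = sum((xi-xbar)^2) = 38.75
b = Sxy / Sxx = 64/155 ≈ 0.412903
a = 7 - 0.412903 * 16.75 = 13/155 ≈ 0.083871

0.0839


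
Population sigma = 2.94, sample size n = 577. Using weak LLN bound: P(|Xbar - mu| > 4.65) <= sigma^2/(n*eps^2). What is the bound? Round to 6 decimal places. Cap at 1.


bound = min(1, sigma^2/(n*eps^2))
sigma^2 = 2.94^2 = 8.6436
n*eps^2 = 577 * 4.65^2 = 577 * 21.6225 = 12476.1825
sigma^2/(n*eps^2) = 8.6436 / 12476.1825 ≈ 0.00069281

0.000693


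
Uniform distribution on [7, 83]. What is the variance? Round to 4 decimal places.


Var = (b-a)^2 / 12
(b-a)^2 = (83 - 7)^2 = 5776
Var = 5776/12 ≈ 481.333333

481.3333


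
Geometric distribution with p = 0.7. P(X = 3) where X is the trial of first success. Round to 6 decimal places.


P = (1-p)^(k-1) * p
(1-p)^(k-1) = 0.3^2 = 0.09
P = 0.09 * 0.7 = 0.063

0.063000


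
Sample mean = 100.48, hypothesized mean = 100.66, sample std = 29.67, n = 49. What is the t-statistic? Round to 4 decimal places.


t = (xbar - mu0) / (s/sqrt(n))
xbar - mu0 = 100.48 - 100.66 = -0.18
sqrt(49) = 7
s/sqrt(n) = 29.67 / 7 = 2967/700 ≈ 4.23857143
t = -0.18 / 4.23857143 = -42/989 ≈ -0.042467

-0.0425


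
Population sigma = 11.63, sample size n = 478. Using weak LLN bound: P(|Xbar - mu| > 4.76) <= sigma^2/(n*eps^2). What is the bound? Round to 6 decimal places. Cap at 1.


bound = min(1, sigma^2/(n*eps^2))
sigma^2 = 11.63^2 = 135.2569
n*eps^2 = 478 * 4.76^2 = 478 * 22.6576 = 10830.3328
sigma^2/(n*eps^2) = 135.2569 / 10830.3328 ≈ 0.01248871

0.012489


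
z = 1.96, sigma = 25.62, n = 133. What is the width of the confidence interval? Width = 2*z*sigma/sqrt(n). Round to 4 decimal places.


width = 2*z*sigma/sqrt(n)
2*z*sigma = 2 * 1.96 * 25.62 = 100.4304
sqrt(133) ≈ 11.532563
width = 100.4304 / 11.532563 ≈ 8.708420

8.7084


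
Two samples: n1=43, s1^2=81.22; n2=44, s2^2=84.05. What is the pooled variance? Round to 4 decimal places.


sp^2 = ((n1-1)*s1^2 + (n2-1)*s2^2)/(n1+n2-2)
(n1-1)*s1^2 = 42 * 81.22 = 3411.24
(n2-1)*s2^2 = 43 * 84.05 = 3614.15
numerator = 3411.24 + 3614.15 = 7025.39
n1+n2-2 = 85
sp^2 = 7025.39 / 85 = 702539/8500 ≈ 82.651647

82.6516


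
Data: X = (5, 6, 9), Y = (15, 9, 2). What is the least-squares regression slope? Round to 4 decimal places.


b = sum((xi-xbar)(yi-ybar)) / sum((xi-xbar)^2)
n = 3, xbar = 20/3 ≈ 6.666667, ybar = 26/3 ≈ 8.666667
Sxy = sum((xi-xbar)(yi-ybar)) = -79/3 ≈ -26.333333
Sxx = sum((xi-xbar)^2) = 26/3 ≈ 8.666667
b = Sxy / Sxx = -79/26 ≈ -3.038462

-3.0385


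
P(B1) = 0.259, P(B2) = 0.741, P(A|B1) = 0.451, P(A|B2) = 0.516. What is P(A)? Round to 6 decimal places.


P(A) = P(A|B1)*P(B1) + P(A|B2)*P(B2)
P(A|B1)*P(B1) = 0.451 * 0.259 = 0.116809
P(A|B2)*P(B2) = 0.516 * 0.741 = 0.382356
P(A) = 0.116809 + 0.382356 = 0.499165

0.499165


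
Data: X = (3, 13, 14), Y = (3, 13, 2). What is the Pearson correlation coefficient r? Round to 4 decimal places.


r = sum((xi-xbar)(yi-ybar)) / sqrt(sum((xi-xbar)^2) * sum((yi-ybar)^2))
n = 3, xbar = 30/3 = 10, ybar = 18/3 = 6
Sxy = sum((xi-xbar)(yi-ybar)) = 26
Sxx = sum((xi-xbar)^2) = 74
Syy = sum((yi-ybar)^2) = 74
sqrt(Sxx*Syy) = 74
r = Sxy / sqrt(Sxx*Syy) = 26 / 74 = 13/37 ≈ 0.351351

0.3514


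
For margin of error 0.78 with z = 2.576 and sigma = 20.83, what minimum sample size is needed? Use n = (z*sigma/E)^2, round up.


z*sigma/E = 2.576 * 20.83 / 0.78 = 335363/4875 ≈ 68.792410
(z*sigma/E)^2 ≈ 4732.395709
round up: n = 4733

4733


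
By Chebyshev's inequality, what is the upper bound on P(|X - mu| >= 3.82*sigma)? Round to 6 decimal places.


P <= 1/k^2
k^2 = 3.82^2 = 14.5924
1/k^2 = 1 / 14.5924 ≈ 0.06852882

0.068529


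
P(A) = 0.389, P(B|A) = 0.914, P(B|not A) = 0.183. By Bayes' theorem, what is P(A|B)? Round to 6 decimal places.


P(A|B) = P(B|A)*P(A) / P(B), P(B) = P(B|A)*P(A) + P(B|not A)*P(not A)
P(B|A)*P(A) = 0.914 * 0.389 = 0.355546
P(B|not A)*P(not A) = 0.183 * 0.611 = 0.111813
P(B) = 0.355546 + 0.111813 = 0.467359
P(A|B) = 0.355546 / 0.467359 ≈ 0.76075565

0.760756


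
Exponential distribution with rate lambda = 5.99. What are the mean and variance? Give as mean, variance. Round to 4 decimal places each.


mean = 1/lam, var = 1/lam^2
mean = 1 / 5.99 = 100/599 ≈ 0.166945
lam^2 = 5.99^2 = 35.8801
var = 1 / 35.8801 ≈ 0.027871

0.1669, 0.0279


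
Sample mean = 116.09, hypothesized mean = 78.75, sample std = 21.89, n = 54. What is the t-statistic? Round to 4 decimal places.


t = (xbar - mu0) / (s/sqrt(n))
xbar - mu0 = 116.09 - 78.75 = 37.34
sqrt(54) ≈ 7.34846923
s/sqrt(n) = 21.89 / 7.34846923 ≈ 2.97885169
t = 37.34 / 2.97885169 ≈ 12.535032

12.5350


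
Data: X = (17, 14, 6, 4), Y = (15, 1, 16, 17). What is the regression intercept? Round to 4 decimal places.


a = ybar - b*xbar, where b = sum((xi-xbar)(yi-ybar)) / sum((xi-xbar)^2)
n = 4, xbar = 41/4 = 10.25, ybar = 49/4 = 12.25
Sxy = sum((xi-xbar)(yi-ybar)) = -69.25
Sxx = sum((xi-xbar)^2) = 116.75
b = Sxy / Sxx = -277/467 ≈ -0.593148
a = 12.25 - (-0.593148) * 10.25 = 8560/467 ≈ 18.329764

18.3298


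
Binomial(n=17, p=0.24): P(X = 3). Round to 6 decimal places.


P = C(n,k) * p^k * (1-p)^(n-k)
C(17,3) = 680
p^k = 0.24^3 = 0.013824
(1-p)^(n-k) = 0.76^14 ≈ 0.02144817
P = 680 * 0.013824 * 0.02144817 ≈ 0.201620

0.201620


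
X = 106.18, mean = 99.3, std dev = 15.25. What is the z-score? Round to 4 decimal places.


z = (X - mu) / sigma
X - mu = 106.18 - 99.3 = 6.88
z = 6.88 / 15.25 = 688/1525 ≈ 0.451148

0.4511


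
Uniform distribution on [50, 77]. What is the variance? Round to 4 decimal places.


Var = (b-a)^2 / 12
(b-a)^2 = (77 - 50)^2 = 729
Var = 729/12 = 60.75

60.7500


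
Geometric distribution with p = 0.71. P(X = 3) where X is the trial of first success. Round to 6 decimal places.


P = (1-p)^(k-1) * p
(1-p)^(k-1) = 0.29^2 = 0.0841
P = 0.0841 * 0.71 = 0.059711

0.059711


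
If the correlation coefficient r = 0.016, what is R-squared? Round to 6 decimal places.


R^2 = r^2 = (0.016)^2 = 0.000256

0.000256
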